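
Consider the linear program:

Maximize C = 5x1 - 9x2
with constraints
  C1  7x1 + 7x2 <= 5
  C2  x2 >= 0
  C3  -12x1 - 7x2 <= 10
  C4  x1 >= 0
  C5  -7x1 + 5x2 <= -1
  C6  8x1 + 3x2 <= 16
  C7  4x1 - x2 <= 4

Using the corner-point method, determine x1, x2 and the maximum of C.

x1 = 5/7, x2 = 0, maximum C = 25/7

Vertices and C = 5x1 - 9x2:
  (5/7, 0) → C = 25/7
  (8/21, 1/3) → C = -23/21
  (1/7, 0) → C = 5/7

At the optimal vertex, 7x1 + 7x2 = 5 and x2 = 0.
Solving simultaneously gives x1 = 5/7, x2 = 0.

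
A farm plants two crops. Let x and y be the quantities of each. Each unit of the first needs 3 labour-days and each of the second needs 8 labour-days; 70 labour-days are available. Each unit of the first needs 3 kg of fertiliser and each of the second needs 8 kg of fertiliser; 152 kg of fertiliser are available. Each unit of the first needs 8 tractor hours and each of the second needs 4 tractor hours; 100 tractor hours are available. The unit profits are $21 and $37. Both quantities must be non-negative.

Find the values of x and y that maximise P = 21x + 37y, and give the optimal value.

x = 10, y = 5, maximum P = 395

Corner points and P = 21x + 37y:
  (0, 0) → P = 0
  (0, 35/4) → P = 1295/4
  (25/2, 0) → P = 525/2
  (10, 5) → P = 395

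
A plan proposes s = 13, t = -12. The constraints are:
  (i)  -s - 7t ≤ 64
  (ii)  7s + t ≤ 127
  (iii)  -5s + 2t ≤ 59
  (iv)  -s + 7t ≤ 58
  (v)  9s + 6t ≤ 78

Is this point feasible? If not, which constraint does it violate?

Constraint (i): -s - 7t = 71, which is not ≤ 64. All other constraints are satisfied.

not feasible — violates (i)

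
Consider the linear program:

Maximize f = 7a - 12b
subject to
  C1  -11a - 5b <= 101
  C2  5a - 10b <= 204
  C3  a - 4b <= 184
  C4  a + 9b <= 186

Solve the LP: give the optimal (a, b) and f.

a = 336/5, b = 66/5, maximum f = 312

Extreme points and f = 7a - 12b:
  (2/27, -2749/135) → f = 33058/135
  (-1839/94, 2147/94) → f = -38637/94
  (336/5, 66/5) → f = 312

At the optimal vertex, 5a - 10b = 204 and a + 9b = 186.
Solving simultaneously gives a = 336/5, b = 66/5.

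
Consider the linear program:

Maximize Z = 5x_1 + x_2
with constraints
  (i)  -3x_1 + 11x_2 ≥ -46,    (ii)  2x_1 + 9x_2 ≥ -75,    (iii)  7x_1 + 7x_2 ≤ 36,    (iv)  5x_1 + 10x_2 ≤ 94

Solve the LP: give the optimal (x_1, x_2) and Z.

x_1 = 359/49, x_2 = -107/49, maximum Z = 1688/49

Feasible corners and Z = 5x_1 + x_2:
  (-411/49, -317/49) → Z = -2372/49
  (359/49, -107/49) → Z = 1688/49
  (-298/35, 478/35) → Z = -1012/35
The feasible region is unbounded (it extends along (-9, 2), (-2, 1)), but Z strictly decreases along every unbounded feasible direction, so there is no improving ray and the maximum is attained at a vertex.

At the optimal vertex, -3x_1 + 11x_2 = -46 and 7x_1 + 7x_2 = 36.
Solving simultaneously gives x_1 = 359/49, x_2 = -107/49.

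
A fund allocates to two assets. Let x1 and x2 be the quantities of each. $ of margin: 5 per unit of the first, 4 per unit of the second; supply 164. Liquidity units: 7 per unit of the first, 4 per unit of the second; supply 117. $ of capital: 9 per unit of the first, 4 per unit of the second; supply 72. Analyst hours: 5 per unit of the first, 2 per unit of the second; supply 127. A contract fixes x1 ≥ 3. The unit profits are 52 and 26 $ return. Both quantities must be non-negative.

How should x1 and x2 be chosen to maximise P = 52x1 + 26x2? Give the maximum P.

Feasible corners and P = 52x1 + 26x2:
  (8, 0) → P = 416
  (3, 0) → P = 156
  (3, 45/4) → P = 897/2

x1 = 3, x2 = 45/4, maximum P = 897/2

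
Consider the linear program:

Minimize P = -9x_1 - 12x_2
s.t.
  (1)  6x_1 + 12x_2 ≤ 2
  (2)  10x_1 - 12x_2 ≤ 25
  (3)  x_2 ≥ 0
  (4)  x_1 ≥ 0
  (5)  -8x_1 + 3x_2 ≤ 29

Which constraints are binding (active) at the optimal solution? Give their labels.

(1) and (3)

Extreme points and P = -9x_1 - 12x_2:
  (1/3, 0) → P = -3
  (0, 1/6) → P = -2
  (0, 0) → P = 0

The minimum is at (1/3, 0). Substituting into each constraint, equality holds for (1) and (3); the remaining constraints have slack.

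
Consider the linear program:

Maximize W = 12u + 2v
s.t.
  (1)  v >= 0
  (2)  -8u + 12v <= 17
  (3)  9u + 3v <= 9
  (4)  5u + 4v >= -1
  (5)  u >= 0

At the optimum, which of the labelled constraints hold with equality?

Feasible corners and W = 12u + 2v:
  (1, 0) → W = 12
  (0, 0) → W = 0
  (19/44, 75/44) → W = 189/22
  (0, 17/12) → W = 17/6

The maximum is at (1, 0). Substituting into each constraint, equality holds for (1) and (3); the remaining constraints have slack.

(1) and (3)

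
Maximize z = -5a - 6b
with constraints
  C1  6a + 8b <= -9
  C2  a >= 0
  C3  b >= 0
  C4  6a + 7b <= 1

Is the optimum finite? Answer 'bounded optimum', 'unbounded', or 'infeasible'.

infeasible

The boundaries 6a + 8b = -9 and a = 0 meet at (0, -9/8), but that point violates b ≥ 0. Every candidate vertex is excluded by some other constraint, so the feasible region is empty.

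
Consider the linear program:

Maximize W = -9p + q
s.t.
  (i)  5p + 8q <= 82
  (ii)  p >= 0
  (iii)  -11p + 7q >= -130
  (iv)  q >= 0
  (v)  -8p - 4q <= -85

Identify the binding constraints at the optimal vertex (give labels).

Extreme points and W = -9p + q:
  (538/41, 84/41) → W = -4758/41
  (8, 21/4) → W = -267/4
  (130/11, 0) → W = -1170/11
  (85/8, 0) → W = -765/8

The maximum is at (8, 21/4). Substituting into each constraint, equality holds for (i) and (v); the remaining constraints have slack.

(i) and (v)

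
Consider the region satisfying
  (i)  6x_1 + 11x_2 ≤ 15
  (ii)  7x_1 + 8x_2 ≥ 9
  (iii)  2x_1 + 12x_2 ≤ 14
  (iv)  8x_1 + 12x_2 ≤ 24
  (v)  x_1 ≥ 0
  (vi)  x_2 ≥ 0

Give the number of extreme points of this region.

Pairwise boundary intersections that survive every other constraint:
  (13/25, 27/25)
  (5/2, 0)
  (0, 9/8)
  (9/7, 0)
  (0, 7/6)

5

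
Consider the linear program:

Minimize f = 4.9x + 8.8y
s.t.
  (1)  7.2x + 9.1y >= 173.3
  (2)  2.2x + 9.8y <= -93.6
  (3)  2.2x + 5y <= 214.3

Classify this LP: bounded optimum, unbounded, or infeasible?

unbounded

From the feasible point (18215/361, -7537/361), moving in the direction (9.1, -7.2) keeps every constraint satisfied while f decreases without bound.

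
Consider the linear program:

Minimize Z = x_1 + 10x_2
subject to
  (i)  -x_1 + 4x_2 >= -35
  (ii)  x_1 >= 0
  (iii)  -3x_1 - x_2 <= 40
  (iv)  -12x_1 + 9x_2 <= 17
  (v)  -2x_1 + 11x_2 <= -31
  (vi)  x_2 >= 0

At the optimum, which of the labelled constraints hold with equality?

(v) and (vi)

Vertices and Z = x_1 + 10x_2:
  (87, 13) → Z = 217
  (35, 0) → Z = 35
  (31/2, 0) → Z = 31/2

The minimum is at (31/2, 0). Substituting into each constraint, equality holds for (v) and (vi); the remaining constraints have slack.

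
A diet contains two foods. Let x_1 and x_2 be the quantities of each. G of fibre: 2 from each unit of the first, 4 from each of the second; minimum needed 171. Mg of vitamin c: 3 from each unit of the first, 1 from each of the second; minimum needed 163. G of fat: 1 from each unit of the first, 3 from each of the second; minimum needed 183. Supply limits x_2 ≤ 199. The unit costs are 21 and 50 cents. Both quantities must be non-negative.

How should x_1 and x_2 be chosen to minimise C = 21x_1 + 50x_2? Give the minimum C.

x_1 = 153/4, x_2 = 193/4, minimum C = 12863/4

Corner points and C = 21x_1 + 50x_2:
  (0, 163) → C = 8150
  (0, 199) → C = 9950
  (183, 0) → C = 3843
  (153/4, 193/4) → C = 12863/4
The feasible region is unbounded (it extends along (1, 0)), but C strictly increases along every unbounded feasible direction, so there is no improving ray and the minimum is attained at a vertex.

The binding constraints are 3x_1 + x_2 = 163 and x_1 + 3x_2 = 183.
Solving simultaneously gives x_1 = 153/4, x_2 = 193/4.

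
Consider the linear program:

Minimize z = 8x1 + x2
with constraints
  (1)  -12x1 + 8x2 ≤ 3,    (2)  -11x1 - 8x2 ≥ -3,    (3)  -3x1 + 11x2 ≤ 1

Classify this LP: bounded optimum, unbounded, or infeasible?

From the feasible point (-25/108, 1/36), moving in the direction (-8, -12) keeps every constraint satisfied while z decreases without bound.

unbounded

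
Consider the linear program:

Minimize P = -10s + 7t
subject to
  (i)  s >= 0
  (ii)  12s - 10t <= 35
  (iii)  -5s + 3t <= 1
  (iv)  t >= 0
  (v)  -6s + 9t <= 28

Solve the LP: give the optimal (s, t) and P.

s = 595/48, t = 91/8, minimum P = -133/3

The optimum lies where 12s - 10t = 35 and -6s + 9t = 28.
Solving simultaneously gives s = 595/48, t = 91/8.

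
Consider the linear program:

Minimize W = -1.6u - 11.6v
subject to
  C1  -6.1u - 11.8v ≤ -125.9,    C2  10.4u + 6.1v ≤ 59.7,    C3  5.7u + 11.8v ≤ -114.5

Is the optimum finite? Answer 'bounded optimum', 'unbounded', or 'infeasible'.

The boundaries -6.1u - 11.8v = -125.9 and 10.4u + 6.1v = 59.7 meet at (-6353/8551, 94519/8551), but that point violates 5.7u + 11.8v ≤ -114.5. Every candidate vertex is excluded by some other constraint, so the feasible region is empty.

infeasible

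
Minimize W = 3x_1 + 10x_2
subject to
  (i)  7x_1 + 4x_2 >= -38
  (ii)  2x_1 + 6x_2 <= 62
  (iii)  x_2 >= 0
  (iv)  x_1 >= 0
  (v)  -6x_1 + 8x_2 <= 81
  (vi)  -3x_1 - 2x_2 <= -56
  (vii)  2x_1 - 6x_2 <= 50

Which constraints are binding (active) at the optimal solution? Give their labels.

Feasible corners and W = 3x_1 + 10x_2:
  (106/7, 37/7) → W = 688/7
  (28, 1) → W = 94
  (56/3, 0) → W = 56
  (25, 0) → W = 75

The minimum is at (56/3, 0). Substituting into each constraint, equality holds for (iii) and (vi); the remaining constraints have slack.

(iii) and (vi)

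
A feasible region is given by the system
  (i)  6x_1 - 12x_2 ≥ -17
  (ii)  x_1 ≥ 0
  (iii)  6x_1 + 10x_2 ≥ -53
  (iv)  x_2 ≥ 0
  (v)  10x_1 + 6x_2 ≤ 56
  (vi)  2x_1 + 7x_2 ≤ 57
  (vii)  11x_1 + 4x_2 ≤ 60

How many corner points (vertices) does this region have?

Of the 21 pairwise boundary intersections, those satisfying every inequality are:
  (0, 17/12)
  (95/26, 253/78)
  (0, 0)
  (60/11, 0)
  (68/13, 8/13)

5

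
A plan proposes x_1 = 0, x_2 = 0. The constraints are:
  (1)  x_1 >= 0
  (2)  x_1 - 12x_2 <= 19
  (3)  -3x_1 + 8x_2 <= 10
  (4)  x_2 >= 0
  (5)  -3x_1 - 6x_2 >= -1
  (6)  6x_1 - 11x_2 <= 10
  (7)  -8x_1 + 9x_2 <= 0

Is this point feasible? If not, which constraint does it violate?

feasible

(1): 0 ≥ 0 ✓
(2): 0 ≤ 19 ✓
(3): 0 ≤ 10 ✓
(4): 0 ≥ 0 ✓
(5): 0 ≥ -1 ✓
(6): 0 ≤ 10 ✓
(7): 0 ≤ 0 ✓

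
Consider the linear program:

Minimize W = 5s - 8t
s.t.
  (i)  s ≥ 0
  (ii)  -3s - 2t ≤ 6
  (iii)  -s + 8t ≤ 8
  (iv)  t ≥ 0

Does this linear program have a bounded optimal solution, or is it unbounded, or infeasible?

Feasible corners and W = 5s - 8t:
  (0, 1) → W = -8
  (0, 0) → W = 0
The feasible region has finitely many vertices and no improving ray; the minimum is -8 at (0, 1).

bounded optimum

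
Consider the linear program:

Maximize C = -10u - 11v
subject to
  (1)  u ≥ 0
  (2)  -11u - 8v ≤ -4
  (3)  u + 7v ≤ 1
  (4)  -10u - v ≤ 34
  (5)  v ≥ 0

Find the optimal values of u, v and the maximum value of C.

u = 4/11, v = 0, maximum C = -40/11

Vertices and C = -10u - 11v:
  (20/69, 7/69) → C = -277/69
  (4/11, 0) → C = -40/11
  (1, 0) → C = -10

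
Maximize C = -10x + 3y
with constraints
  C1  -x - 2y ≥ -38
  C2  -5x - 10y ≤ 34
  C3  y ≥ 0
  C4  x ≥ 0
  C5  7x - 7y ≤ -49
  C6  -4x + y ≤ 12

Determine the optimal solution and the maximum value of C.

Vertices and C = -10x + 3y:
  (8, 15) → C = -35
  (14/9, 164/9) → C = 352/9
  (0, 7) → C = 21
  (0, 12) → C = 36

x = 14/9, y = 164/9, maximum C = 352/9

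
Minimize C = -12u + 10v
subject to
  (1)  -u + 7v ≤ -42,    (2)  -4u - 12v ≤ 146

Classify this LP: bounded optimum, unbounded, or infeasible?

From the feasible point (-259/20, -157/20), moving in the direction (7, 1) keeps every constraint satisfied while C decreases without bound.

unbounded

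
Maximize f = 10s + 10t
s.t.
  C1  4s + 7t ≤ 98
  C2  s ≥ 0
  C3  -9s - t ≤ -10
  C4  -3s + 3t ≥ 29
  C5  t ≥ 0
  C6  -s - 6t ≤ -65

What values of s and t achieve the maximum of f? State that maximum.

Corner points and f = 10s + 10t:
  (0, 14) → f = 140
  (91/33, 410/33) → f = 1670/11
  (0, 65/6) → f = 325/3
  (1, 32/3) → f = 350/3

s = 91/33, t = 410/33, maximum f = 1670/11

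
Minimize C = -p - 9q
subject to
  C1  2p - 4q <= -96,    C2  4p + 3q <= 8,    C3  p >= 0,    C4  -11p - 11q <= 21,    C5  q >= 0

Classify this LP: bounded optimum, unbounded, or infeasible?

infeasible

The boundaries 2p - 4q = -96 and 4p + 3q = 8 meet at (-128/11, 200/11), but that point violates p ≥ 0. Every candidate vertex is excluded by some other constraint, so the feasible region is empty.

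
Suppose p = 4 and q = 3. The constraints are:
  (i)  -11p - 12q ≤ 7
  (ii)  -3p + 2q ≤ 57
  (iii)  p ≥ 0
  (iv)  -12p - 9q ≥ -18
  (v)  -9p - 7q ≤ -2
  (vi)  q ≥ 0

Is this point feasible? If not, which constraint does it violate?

not feasible — violates (iv)

Constraint (iv): -12p - 9q = -75, which is not ≥ -18. All other constraints are satisfied.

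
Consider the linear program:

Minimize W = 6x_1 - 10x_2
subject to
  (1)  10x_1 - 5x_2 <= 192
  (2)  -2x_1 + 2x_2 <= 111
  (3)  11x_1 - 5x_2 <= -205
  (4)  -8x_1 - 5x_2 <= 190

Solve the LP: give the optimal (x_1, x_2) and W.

Vertices and W = 6x_1 - 10x_2:
  (145/12, 811/12) → W = -1810/3
  (-935/26, 254/13) → W = -5345/13
  (-395/19, -90/19) → W = -1470/19

At the optimal vertex, -2x_1 + 2x_2 = 111 and 11x_1 - 5x_2 = -205.
Solving simultaneously gives x_1 = 145/12, x_2 = 811/12.

x_1 = 145/12, x_2 = 811/12, minimum W = -1810/3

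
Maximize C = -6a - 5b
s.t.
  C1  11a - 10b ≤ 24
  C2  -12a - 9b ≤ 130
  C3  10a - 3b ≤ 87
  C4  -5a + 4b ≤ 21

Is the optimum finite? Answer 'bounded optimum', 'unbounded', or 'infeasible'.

Extreme points and C = -6a - 5b:
  (-1084/219, -1718/219) → C = 15094/219
  (798/67, 717/67) → C = -8373/67
  (-709/93, -398/93) → C = 6244/93
  (411/25, 129/5) → C = -5691/25
The feasible region has finitely many vertices and no improving ray; the maximum is 15094/219 at (-1084/219, -1718/219).

bounded optimum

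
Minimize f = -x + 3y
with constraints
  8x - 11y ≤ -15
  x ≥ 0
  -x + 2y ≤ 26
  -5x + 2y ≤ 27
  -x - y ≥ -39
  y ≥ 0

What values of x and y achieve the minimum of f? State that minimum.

x = 0, y = 15/11, minimum f = 45/11

Extreme points and f = -x + 3y:
  (0, 15/11) → f = 45/11
  (414/19, 327/19) → f = 567/19
  (0, 13) → f = 39
  (52/3, 65/3) → f = 143/3

At the optimal vertex, 8x - 11y = -15 and x = 0.
Solving simultaneously gives x = 0, y = 15/11.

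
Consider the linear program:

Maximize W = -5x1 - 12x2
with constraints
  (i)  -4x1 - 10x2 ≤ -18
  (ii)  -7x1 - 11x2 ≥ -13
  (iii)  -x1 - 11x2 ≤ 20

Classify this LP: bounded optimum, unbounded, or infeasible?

From the feasible point (-34/13, 37/13), moving in the direction (-10, 4) keeps every constraint satisfied while W increases without bound.

unbounded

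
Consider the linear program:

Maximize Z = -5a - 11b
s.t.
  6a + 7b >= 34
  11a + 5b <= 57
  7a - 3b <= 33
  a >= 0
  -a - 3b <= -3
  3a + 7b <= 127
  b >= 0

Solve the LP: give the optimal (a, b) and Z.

Corner points and Z = -5a - 11b:
  (229/47, 32/47) → Z = -1497/47
  (0, 34/7) → Z = -374/7
  (0, 57/5) → Z = -627/5

a = 229/47, b = 32/47, maximum Z = -1497/47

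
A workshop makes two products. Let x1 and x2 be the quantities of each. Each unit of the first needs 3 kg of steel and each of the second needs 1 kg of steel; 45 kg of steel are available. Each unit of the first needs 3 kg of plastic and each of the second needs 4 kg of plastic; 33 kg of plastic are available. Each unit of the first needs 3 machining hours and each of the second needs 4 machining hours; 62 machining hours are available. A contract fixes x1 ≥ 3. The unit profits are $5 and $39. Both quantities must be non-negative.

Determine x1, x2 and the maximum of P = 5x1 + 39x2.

Vertices and P = 5x1 + 39x2:
  (11, 0) → P = 55
  (3, 0) → P = 15
  (3, 6) → P = 249

The optimum lies where 3x1 + 4x2 = 33 and x1 = 3.
Solving simultaneously gives x1 = 3, x2 = 6.

x1 = 3, x2 = 6, maximum P = 249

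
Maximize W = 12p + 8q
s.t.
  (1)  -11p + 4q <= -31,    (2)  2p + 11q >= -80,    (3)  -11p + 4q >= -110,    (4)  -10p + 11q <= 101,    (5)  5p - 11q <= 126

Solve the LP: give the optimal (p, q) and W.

p = 538/27, q = 737/27, maximum W = 12352/27

Feasible corners and W = 12p + 8q:
  (7/43, -314/43) → W = -2428/43
  (745/81, 1421/81) → W = 20308/81
  (46/7, -652/77) → W = 856/77
  (538/27, 737/27) → W = 12352/27
  (706/101, -836/101) → W = 1784/101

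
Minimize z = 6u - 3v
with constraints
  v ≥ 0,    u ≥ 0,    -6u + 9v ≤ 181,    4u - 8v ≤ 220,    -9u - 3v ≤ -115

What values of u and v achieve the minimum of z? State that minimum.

u = 164/33, v = 773/33, minimum z = -445/11

Feasible corners and z = 6u - 3v:
  (55, 0) → z = 330
  (115/9, 0) → z = 230/3
  (164/33, 773/33) → z = -445/11
The feasible region is unbounded (it extends along (2, 1), (3, 2)), but z strictly increases along every unbounded feasible direction, so there is no improving ray and the minimum is attained at a vertex.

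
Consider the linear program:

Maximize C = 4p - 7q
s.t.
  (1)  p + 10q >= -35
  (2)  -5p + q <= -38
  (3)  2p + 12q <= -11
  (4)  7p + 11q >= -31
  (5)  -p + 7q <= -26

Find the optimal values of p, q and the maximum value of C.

p = 155/4, q = -59/8, maximum C = 1653/8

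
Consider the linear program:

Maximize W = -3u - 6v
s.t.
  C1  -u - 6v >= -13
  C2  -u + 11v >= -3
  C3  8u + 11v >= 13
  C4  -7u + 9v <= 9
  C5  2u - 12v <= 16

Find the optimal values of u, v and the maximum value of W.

u = 16/9, v = -1/9, maximum W = -14/3

Corner points and W = -3u - 6v:
  (161/17, 10/17) → W = -543/17
  (21/17, 100/51) → W = -263/17
  (16/9, -1/9) → W = -14/3
  (18/149, 163/149) → W = -1032/149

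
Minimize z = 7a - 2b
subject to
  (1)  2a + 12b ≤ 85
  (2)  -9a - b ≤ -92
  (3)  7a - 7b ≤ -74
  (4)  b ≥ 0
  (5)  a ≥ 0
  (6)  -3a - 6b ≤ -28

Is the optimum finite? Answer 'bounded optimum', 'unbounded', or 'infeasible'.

infeasible

The boundaries 2a + 12b = 85 and -9a - b = -92 meet at (1019/106, 581/106), but that point violates 7a - 7b ≤ -74. Every candidate vertex is excluded by some other constraint, so the feasible region is empty.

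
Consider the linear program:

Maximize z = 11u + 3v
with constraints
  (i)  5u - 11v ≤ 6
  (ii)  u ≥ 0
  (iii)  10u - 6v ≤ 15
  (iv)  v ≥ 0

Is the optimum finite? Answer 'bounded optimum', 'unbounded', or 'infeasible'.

From the feasible point (129/80, 3/16), moving in the direction (0, 1) keeps every constraint satisfied while z increases without bound.

unbounded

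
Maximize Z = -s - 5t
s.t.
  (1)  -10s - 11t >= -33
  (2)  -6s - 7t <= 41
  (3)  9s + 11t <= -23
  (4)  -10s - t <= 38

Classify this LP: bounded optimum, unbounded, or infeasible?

bounded optimum

Feasible corners and Z = -s - 5t:
  (341/2, -152) → Z = 1179/2
  (56, -527/11) → Z = 2019/11
  (-225/64, -91/32) → Z = 1135/64
  (-395/101, 112/101) → Z = -165/101
The feasible region has finitely many vertices and no improving ray; the maximum is 1179/2 at (341/2, -152).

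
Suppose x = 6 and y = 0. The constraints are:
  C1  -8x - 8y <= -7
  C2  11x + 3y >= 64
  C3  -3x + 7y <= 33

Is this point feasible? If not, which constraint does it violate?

C1: -48 ≤ -7 ✓
C2: 66 ≥ 64 ✓
C3: -18 ≤ 33 ✓

feasible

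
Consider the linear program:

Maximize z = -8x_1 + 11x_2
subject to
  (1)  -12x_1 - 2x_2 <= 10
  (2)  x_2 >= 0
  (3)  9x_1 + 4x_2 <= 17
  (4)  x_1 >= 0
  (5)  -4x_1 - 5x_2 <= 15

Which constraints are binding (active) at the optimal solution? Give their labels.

Vertices and z = -8x_1 + 11x_2:
  (17/9, 0) → z = -136/9
  (0, 0) → z = 0
  (0, 17/4) → z = 187/4

The maximum is at (0, 17/4). Substituting into each constraint, equality holds for (3) and (4); the remaining constraints have slack.

(3) and (4)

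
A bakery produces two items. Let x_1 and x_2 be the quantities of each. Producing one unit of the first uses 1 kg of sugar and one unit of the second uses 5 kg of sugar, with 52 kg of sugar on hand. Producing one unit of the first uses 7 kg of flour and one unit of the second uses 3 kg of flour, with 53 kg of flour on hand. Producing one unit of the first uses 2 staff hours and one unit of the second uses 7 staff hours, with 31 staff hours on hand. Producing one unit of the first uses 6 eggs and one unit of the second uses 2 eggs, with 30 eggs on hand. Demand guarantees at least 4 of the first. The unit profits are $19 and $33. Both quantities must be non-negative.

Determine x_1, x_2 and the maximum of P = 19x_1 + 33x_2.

x_1 = 4, x_2 = 3, maximum P = 175

Extreme points and P = 19x_1 + 33x_2:
  (5, 0) → P = 95
  (4, 0) → P = 76
  (4, 3) → P = 175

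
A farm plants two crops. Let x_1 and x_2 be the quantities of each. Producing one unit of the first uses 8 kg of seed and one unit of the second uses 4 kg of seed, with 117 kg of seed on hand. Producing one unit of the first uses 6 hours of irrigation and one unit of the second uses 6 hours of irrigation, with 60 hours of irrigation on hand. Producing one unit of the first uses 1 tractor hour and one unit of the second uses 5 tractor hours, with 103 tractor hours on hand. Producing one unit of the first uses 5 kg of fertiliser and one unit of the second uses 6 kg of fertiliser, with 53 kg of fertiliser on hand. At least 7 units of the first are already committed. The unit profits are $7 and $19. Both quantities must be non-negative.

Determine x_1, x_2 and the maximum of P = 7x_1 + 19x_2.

x_1 = 7, x_2 = 3, maximum P = 106

Feasible corners and P = 7x_1 + 19x_2:
  (10, 0) → P = 70
  (7, 0) → P = 49
  (7, 3) → P = 106

At the optimal vertex, 6x_1 + 6x_2 = 60 and 5x_1 + 6x_2 = 53.
Solving simultaneously gives x_1 = 7, x_2 = 3.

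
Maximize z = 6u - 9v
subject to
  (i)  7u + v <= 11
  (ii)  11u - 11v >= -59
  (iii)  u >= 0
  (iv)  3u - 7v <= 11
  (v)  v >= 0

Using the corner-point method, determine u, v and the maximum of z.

Feasible corners and z = 6u - 9v:
  (31/44, 267/44) → z = -2217/44
  (11/7, 0) → z = 66/7
  (0, 59/11) → z = -531/11
  (0, 0) → z = 0

The optimum lies where 7u + v = 11 and v = 0.
Solving simultaneously gives u = 11/7, v = 0.

u = 11/7, v = 0, maximum z = 66/7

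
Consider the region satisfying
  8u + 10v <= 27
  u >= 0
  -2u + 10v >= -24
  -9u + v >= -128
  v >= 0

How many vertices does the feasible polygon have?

The feasible vertices (each the meet of two boundaries and inside every other half-plane) are:
  (0, 27/10)
  (27/8, 0)
  (0, 0)

3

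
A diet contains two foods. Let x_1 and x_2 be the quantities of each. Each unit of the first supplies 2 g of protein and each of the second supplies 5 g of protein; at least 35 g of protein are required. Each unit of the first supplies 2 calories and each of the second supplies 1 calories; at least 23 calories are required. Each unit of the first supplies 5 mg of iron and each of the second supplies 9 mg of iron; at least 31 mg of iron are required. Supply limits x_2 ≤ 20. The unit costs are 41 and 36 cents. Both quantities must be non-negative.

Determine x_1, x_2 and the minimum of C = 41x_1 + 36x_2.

Vertices and C = 41x_1 + 36x_2:
  (35/2, 0) → C = 1435/2
  (10, 3) → C = 518
  (3/2, 20) → C = 1563/2
The feasible region is unbounded (it extends along (1, 0)), but C strictly increases along every unbounded feasible direction, so there is no improving ray and the minimum is attained at a vertex.

The optimum lies where 2x_1 + 5x_2 = 35 and 2x_1 + x_2 = 23.
Solving simultaneously gives x_1 = 10, x_2 = 3.

x_1 = 10, x_2 = 3, minimum C = 518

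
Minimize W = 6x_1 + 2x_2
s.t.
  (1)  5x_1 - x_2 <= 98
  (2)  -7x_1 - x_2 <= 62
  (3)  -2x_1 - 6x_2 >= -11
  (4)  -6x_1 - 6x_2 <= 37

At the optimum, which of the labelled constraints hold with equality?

(2) and (4)

Extreme points and W = 6x_1 + 2x_2:
  (599/32, -141/32) → W = 207/2
  (551/36, -773/36) → W = 440/9
  (-383/40, 201/40) → W = -237/5
  (-335/36, 113/36) → W = -446/9

The minimum is at (-335/36, 113/36). Substituting into each constraint, equality holds for (2) and (4); the remaining constraints have slack.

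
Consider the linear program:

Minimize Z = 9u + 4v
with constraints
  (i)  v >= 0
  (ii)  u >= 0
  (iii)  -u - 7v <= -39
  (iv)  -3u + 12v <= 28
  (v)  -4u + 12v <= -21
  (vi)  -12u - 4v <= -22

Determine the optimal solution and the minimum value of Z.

u = 123/8, v = 27/8, minimum Z = 1215/8

The feasible region is unbounded (it extends along (4, 1), (1, 0)), but Z strictly increases along every unbounded feasible direction, so there is no improving ray and the minimum is attained at a vertex.

The binding constraints are -u - 7v = -39 and -4u + 12v = -21.
Solving simultaneously gives u = 123/8, v = 27/8.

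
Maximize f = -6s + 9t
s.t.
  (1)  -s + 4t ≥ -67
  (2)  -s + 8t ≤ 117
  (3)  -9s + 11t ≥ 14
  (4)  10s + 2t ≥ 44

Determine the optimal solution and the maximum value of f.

s = 59/41, t = 607/41, maximum f = 5109/41

Feasible corners and f = -6s + 9t:
  (1175/61, 1039/61) → f = 2301/61
  (59/41, 607/41) → f = 5109/41
  (57/16, 67/16) → f = 261/16

At the optimal vertex, -s + 8t = 117 and 10s + 2t = 44.
Solving simultaneously gives s = 59/41, t = 607/41.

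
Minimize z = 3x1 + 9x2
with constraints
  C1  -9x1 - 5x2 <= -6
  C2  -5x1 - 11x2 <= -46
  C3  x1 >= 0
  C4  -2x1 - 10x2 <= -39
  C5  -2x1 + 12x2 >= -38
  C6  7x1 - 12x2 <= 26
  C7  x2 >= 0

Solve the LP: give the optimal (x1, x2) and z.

x1 = 31/28, x2 = 103/28, minimum z = 255/7

Vertices and z = 3x1 + 9x2:
  (0, 46/11) → z = 414/11
  (31/28, 103/28) → z = 255/7
  (364/47, 221/94) → z = 4173/94
The feasible region is unbounded (it extends along (0, 1), (12, 7)), but z strictly increases along every unbounded feasible direction, so there is no improving ray and the minimum is attained at a vertex.

At the optimal vertex, -5x1 - 11x2 = -46 and -2x1 - 10x2 = -39.
Solving simultaneously gives x1 = 31/28, x2 = 103/28.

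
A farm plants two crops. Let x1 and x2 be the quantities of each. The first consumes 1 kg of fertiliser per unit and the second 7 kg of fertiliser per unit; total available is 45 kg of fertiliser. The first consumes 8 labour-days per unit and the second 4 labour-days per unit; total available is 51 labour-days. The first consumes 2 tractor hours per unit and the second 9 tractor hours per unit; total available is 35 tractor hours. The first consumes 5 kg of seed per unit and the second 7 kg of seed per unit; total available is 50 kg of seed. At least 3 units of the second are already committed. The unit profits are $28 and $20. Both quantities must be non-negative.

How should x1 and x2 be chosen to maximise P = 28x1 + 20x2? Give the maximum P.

x1 = 4, x2 = 3, maximum P = 172

Vertices and P = 28x1 + 20x2:
  (0, 35/9) → P = 700/9
  (0, 3) → P = 60
  (4, 3) → P = 172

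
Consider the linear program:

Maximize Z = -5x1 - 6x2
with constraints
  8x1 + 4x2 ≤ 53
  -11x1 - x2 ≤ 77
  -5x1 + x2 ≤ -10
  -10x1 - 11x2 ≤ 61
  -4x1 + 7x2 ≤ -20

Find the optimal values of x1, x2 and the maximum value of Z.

Extreme points and Z = -5x1 - 6x2:
  (827/48, -509/24) → Z = 1973/48
  (451/72, 13/18) → Z = -2567/72
  (49/65, -81/13) → Z = 437/13
  (50/31, -60/31) → Z = 110/31

The optimum lies where 8x1 + 4x2 = 53 and -10x1 - 11x2 = 61.
Solving simultaneously gives x1 = 827/48, x2 = -509/24.

x1 = 827/48, x2 = -509/24, maximum Z = 1973/48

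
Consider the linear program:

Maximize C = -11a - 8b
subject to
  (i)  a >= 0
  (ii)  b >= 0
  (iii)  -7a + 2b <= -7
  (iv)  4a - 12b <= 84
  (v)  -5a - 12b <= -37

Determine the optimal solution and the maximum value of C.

a = 79/47, b = 112/47, maximum C = -1765/47

Extreme points and C = -11a - 8b:
  (21, 0) → C = -231
  (37/5, 0) → C = -407/5
  (79/47, 112/47) → C = -1765/47
The feasible region is unbounded (it extends along (3, 1), (2, 7)), but C strictly decreases along every unbounded feasible direction, so there is no improving ray and the maximum is attained at a vertex.

The optimum lies where -7a + 2b = -7 and -5a - 12b = -37.
Solving simultaneously gives a = 79/47, b = 112/47.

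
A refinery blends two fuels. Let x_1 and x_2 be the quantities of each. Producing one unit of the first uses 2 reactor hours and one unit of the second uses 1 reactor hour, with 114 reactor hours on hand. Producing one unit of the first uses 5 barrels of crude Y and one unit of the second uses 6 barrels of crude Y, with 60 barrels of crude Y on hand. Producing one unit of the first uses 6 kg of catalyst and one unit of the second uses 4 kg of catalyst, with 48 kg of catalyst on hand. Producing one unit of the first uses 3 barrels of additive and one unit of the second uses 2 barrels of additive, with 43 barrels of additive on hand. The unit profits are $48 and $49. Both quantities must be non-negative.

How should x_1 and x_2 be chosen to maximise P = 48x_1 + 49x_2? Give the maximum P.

Feasible corners and P = 48x_1 + 49x_2:
  (0, 0) → P = 0
  (0, 10) → P = 490
  (8, 0) → P = 384
  (3, 15/2) → P = 1023/2

x_1 = 3, x_2 = 15/2, maximum P = 1023/2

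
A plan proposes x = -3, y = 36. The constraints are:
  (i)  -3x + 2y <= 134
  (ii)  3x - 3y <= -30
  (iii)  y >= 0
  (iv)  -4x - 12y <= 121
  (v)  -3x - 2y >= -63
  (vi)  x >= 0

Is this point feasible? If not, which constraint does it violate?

not feasible — violates (vi)

Constraint (vi): x = -3, which is not ≥ 0. All other constraints are satisfied.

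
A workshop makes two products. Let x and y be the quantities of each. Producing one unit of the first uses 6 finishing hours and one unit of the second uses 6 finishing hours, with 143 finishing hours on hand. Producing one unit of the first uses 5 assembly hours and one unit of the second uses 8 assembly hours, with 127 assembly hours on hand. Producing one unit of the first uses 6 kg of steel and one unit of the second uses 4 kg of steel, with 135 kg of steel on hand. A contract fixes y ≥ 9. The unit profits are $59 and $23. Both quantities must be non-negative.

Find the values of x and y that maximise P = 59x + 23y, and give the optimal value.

x = 11, y = 9, maximum P = 856

Extreme points and P = 59x + 23y:
  (0, 127/8) → P = 2921/8
  (0, 9) → P = 207
  (11, 9) → P = 856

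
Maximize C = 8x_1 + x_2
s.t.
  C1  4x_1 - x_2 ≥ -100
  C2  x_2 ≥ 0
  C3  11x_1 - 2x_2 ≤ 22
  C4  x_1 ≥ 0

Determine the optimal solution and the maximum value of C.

x_1 = 74, x_2 = 396, maximum C = 988

Extreme points and C = 8x_1 + x_2:
  (74, 396) → C = 988
  (0, 100) → C = 100
  (2, 0) → C = 16
  (0, 0) → C = 0

The optimum lies where 4x_1 - x_2 = -100 and 11x_1 - 2x_2 = 22.
Solving simultaneously gives x_1 = 74, x_2 = 396.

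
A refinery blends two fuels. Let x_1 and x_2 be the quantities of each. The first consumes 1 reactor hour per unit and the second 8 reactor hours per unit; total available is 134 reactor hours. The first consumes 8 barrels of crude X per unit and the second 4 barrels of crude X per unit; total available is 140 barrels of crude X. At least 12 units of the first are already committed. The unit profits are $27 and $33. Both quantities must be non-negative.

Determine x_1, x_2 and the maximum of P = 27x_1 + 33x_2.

Vertices and P = 27x_1 + 33x_2:
  (35/2, 0) → P = 945/2
  (12, 0) → P = 324
  (12, 11) → P = 687

The optimum lies where 8x_1 + 4x_2 = 140 and x_1 = 12.
Solving simultaneously gives x_1 = 12, x_2 = 11.

x_1 = 12, x_2 = 11, maximum P = 687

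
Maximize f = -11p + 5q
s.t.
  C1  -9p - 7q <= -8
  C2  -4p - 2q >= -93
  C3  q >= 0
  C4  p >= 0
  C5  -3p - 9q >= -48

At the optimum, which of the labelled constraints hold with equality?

Corner points and f = -11p + 5q:
  (8/9, 0) → f = -88/9
  (0, 8/7) → f = 40/7
  (16, 0) → f = -176
  (0, 16/3) → f = 80/3

The maximum is at (0, 16/3). Substituting into each constraint, equality holds for C4 and C5; the remaining constraints have slack.

C4 and C5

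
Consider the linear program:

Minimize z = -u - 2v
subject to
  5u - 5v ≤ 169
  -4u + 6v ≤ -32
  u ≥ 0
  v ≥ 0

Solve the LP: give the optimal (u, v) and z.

Extreme points and z = -u - 2v:
  (427/5, 258/5) → z = -943/5
  (169/5, 0) → z = -169/5
  (8, 0) → z = -8

u = 427/5, v = 258/5, minimum z = -943/5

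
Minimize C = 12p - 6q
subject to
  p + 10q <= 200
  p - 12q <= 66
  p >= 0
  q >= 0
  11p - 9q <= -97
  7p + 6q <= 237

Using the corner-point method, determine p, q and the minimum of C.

p = 0, q = 20, minimum C = -120

Feasible corners and C = 12p - 6q:
  (0, 20) → C = -120
  (830/119, 2297/119) → C = -546/17
  (0, 97/9) → C = -194/3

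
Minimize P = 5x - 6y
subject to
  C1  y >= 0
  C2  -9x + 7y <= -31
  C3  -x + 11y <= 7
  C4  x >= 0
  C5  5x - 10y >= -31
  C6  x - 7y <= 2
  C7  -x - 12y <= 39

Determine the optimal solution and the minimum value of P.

x = 195/46, y = 47/46, minimum P = 693/46

Vertices and P = 5x - 6y:
  (195/46, 47/46) → P = 693/46
  (29/8, 13/56) → P = 937/56
  (71/4, 9/4) → P = 301/4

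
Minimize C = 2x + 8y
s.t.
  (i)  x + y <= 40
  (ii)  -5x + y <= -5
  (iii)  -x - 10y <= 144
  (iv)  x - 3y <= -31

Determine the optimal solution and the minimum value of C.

x = 23/7, y = 80/7, minimum C = 98

Extreme points and C = 2x + 8y:
  (15/2, 65/2) → C = 275
  (89/4, 71/4) → C = 373/2
  (23/7, 80/7) → C = 98

The optimum lies where -5x + y = -5 and x - 3y = -31.
Solving simultaneously gives x = 23/7, y = 80/7.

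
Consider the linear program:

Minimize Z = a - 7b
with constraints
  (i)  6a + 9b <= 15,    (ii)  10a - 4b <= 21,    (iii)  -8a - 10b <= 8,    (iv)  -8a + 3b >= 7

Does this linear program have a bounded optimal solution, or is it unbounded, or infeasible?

Vertices and Z = a - 7b:
  (-37/2, 14) → Z = -233/2
  (-1/5, 9/5) → Z = -64/5
  (-47/52, -1/13) → Z = -19/52
The feasible region has finitely many vertices and no improving ray; the minimum is -233/2 at (-37/2, 14).

bounded optimum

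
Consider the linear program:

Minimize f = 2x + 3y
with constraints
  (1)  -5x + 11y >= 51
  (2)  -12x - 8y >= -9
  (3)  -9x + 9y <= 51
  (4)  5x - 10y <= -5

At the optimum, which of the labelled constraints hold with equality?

Extreme points and f = 2x + 3y:
  (-309/172, 657/172) → f = 1353/172
  (-17/9, 34/9) → f = 68/9
  (-109/60, 77/20) → f = 95/12

The minimum is at (-17/9, 34/9). Substituting into each constraint, equality holds for (1) and (3); the remaining constraints have slack.

(1) and (3)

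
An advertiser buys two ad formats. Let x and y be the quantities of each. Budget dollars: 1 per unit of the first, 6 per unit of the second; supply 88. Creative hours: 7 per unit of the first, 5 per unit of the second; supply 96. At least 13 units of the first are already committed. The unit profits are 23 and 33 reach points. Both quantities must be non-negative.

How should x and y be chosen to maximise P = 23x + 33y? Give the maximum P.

Vertices and P = 23x + 33y:
  (96/7, 0) → P = 2208/7
  (13, 0) → P = 299
  (13, 1) → P = 332

At the optimal vertex, 7x + 5y = 96 and x = 13.
Solving simultaneously gives x = 13, y = 1.

x = 13, y = 1, maximum P = 332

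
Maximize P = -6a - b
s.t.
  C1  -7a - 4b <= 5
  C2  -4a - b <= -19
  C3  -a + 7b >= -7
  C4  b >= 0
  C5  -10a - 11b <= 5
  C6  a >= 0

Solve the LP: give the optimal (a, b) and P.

Vertices and P = -6a - b:
  (19/4, 0) → P = -57/2
  (0, 19) → P = -19
  (7, 0) → P = -42
The feasible region is unbounded (it extends along (0, 1), (7, 1)), but P strictly decreases along every unbounded feasible direction, so there is no improving ray and the maximum is attained at a vertex.

a = 0, b = 19, maximum P = -19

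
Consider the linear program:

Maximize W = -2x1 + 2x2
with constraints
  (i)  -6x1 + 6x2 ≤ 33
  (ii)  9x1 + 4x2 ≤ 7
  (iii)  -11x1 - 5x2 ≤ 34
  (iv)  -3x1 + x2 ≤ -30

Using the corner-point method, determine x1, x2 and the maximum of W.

x1 = 127/21, x2 = -83/7, maximum W = -752/21

The optimum lies where 9x1 + 4x2 = 7 and -3x1 + x2 = -30.
Solving simultaneously gives x1 = 127/21, x2 = -83/7.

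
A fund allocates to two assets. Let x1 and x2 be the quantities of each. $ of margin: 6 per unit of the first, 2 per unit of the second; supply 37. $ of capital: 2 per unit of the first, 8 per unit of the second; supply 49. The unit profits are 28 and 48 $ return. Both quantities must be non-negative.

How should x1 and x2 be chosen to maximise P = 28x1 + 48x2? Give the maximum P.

x1 = 9/2, x2 = 5, maximum P = 366

Extreme points and P = 28x1 + 48x2:
  (0, 0) → P = 0
  (0, 49/8) → P = 294
  (37/6, 0) → P = 518/3
  (9/2, 5) → P = 366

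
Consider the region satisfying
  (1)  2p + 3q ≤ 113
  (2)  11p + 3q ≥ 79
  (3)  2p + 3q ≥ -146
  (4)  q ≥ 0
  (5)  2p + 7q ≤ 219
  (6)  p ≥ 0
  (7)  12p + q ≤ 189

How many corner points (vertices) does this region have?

The feasible vertices (each the meet of two boundaries and inside every other half-plane) are:
  (79/11, 0)
  (0, 79/3)
  (63/4, 0)
  (0, 219/7)
  (552/41, 1125/41)

5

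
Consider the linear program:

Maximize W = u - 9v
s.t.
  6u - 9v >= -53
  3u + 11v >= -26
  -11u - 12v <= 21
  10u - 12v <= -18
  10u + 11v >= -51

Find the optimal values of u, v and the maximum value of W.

Extreme points and W = u - 9v:
  (-275/57, 457/171) → W = -1646/57
  (79/3, 211/9) → W = -554/3
  (-13/7, -1/21) → W = -10/7

At the optimal vertex, -11u - 12v = 21 and 10u - 12v = -18.
Solving simultaneously gives u = -13/7, v = -1/21.

u = -13/7, v = -1/21, maximum W = -10/7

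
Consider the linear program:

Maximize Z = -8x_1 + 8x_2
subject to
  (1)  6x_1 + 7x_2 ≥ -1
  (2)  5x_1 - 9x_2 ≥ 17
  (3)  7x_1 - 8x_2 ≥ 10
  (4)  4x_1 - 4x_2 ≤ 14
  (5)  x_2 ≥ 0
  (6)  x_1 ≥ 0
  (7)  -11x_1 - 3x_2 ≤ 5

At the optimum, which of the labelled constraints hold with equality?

(2) and (5)

Extreme points and Z = -8x_1 + 8x_2:
  (29/8, 1/8) → Z = -28
  (17/5, 0) → Z = -136/5
  (7/2, 0) → Z = -28

The maximum is at (17/5, 0). Substituting into each constraint, equality holds for (2) and (5); the remaining constraints have slack.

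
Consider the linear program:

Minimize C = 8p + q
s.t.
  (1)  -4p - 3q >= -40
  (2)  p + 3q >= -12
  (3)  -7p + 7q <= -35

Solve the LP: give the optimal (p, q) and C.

Extreme points and C = 8p + q:
  (52/3, -88/9) → C = 1160/9
  (55/7, 20/7) → C = 460/7
  (3/4, -17/4) → C = 7/4

p = 3/4, q = -17/4, minimum C = 7/4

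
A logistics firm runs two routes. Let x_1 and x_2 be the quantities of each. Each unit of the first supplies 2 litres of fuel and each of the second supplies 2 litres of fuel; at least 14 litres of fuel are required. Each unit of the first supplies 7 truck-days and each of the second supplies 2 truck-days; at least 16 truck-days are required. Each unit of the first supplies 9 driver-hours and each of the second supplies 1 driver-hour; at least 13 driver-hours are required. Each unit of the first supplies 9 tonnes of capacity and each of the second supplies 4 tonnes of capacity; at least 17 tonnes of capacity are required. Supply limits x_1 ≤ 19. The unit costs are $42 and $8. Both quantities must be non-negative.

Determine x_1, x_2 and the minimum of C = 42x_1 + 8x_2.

Corner points and C = 42x_1 + 8x_2:
  (0, 13) → C = 104
  (7, 0) → C = 294
  (19, 0) → C = 798
  (3/4, 25/4) → C = 163/2
The feasible region is unbounded (it extends along (0, 1)), but C strictly increases along every unbounded feasible direction, so there is no improving ray and the minimum is attained at a vertex.

x_1 = 3/4, x_2 = 25/4, minimum C = 163/2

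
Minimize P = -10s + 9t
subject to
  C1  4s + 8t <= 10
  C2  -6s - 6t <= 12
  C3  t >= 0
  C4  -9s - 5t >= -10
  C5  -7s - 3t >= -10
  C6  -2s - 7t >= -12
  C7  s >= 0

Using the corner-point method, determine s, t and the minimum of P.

Corner points and P = -10s + 9t:
  (15/26, 25/26) → P = 75/26
  (0, 5/4) → P = 45/4
  (10/9, 0) → P = -100/9
  (0, 0) → P = 0

s = 10/9, t = 0, minimum P = -100/9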